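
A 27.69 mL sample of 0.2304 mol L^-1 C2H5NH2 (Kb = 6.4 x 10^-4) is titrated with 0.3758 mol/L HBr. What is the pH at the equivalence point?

n(C2H5NH2) = 0.2304 x 0.02769 = 0.006380 mol; V(HBr) at equivalence = 0.006380/0.3758 = 0.01698 L.
At equivalence the base is fully converted to C2H5NH3+; total volume = 0.04467 L, so [C2H5NH3+] = 0.006380/0.04467 = 0.1428 M.
Ka(C2H5NH3+) = Kw/Kb = 1.0e-14 / 6.4 x 10^-4 = 1.56e-11.
[H^+] = sqrt(Ka x [C2H5NH3+]) = sqrt(1.56e-11 x 0.1428) = 1.49e-6 M.
pH = -log(1.49e-6) = 5.83.

5.83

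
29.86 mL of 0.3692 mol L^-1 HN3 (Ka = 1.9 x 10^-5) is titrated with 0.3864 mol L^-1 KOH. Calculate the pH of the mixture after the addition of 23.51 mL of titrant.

Initial n(HN3) = 0.3692 x 0.02986 = 0.01102 mol.
n(KOH) added = 0.3864 x 0.02351 = 0.009084 mol, converting that many moles of HN3 to N3-.
Remaining n(HN3) = 0.001940 mol; n(N3-) = 0.009084 mol.
By Henderson-Hasselbalch, pH = pKa + log([A^-]/[HA]) = 4.72 + log(0.009084/0.001940) = 4.72 + (+0.67) = 5.39.

5.39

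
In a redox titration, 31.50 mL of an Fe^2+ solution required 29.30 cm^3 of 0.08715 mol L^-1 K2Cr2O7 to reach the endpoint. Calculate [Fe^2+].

n(K2Cr2O7) = 0.08715 x 0.02930 = 0.002553 mol.
From the balanced equation, 1 mol K2Cr2O7 reacts with 6 mol Fe^2+, so n(Fe^2+) = 0.002553 x 6/1 = 0.01532 mol.
[Fe^2+] = 0.01532 / 0.03150 L = 0.486 M.

0.486 M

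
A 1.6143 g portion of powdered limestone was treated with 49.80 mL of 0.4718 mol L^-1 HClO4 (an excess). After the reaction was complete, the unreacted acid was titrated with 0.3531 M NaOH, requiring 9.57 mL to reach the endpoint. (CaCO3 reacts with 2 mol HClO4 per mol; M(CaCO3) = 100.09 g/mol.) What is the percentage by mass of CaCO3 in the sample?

62.4%

Total n(HClO4) added = 0.4718 x 0.04980 = 0.02350 mol.
n(NaOH) used = 0.3531 x 0.009570 = 0.003379 mol, which equals the excess n(HClO4).
So n(HClO4) consumed by the sample = 0.02350 - 0.003379 = 0.02012 mol.
n(CaCO3) = 0.02012 / 2 = 0.01006 mol.
mass CaCO3 = 0.01006 x 100.09 = 1.007 g, so %CaCO3 = 1.007/1.6143 x 100 = 62.4%.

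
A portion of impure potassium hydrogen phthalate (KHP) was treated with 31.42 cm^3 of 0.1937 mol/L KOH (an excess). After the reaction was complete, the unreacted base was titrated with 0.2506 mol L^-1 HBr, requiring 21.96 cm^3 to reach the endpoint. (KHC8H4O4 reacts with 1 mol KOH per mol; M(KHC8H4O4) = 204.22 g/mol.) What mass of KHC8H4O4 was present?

0.119 g

Total n(KOH) added = 0.1937 x 0.03142 = 0.006086 mol.
n(HBr) used = 0.2506 x 0.02196 = 0.005503 mol, which equals the excess n(KOH).
So n(KOH) consumed by the sample = 0.006086 - 0.005503 = 0.0005829 mol.
n(KHC8H4O4) = 0.0005829 / 1 = 0.0005829 mol.
mass = 0.0005829 mol x 204.22 g/mol = 0.119 g.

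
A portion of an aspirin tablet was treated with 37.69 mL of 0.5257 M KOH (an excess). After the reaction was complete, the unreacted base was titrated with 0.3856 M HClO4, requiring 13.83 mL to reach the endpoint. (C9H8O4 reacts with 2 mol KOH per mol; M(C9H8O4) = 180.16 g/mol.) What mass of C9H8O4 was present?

Total n(KOH) added = 0.5257 x 0.03769 = 0.01981 mol.
n(HClO4) used = 0.3856 x 0.01383 = 0.005333 mol, which equals the excess n(KOH).
So n(KOH) consumed by the sample = 0.01981 - 0.005333 = 0.01448 mol.
n(C9H8O4) = 0.01448 / 2 = 0.007240 mol.
mass = 0.007240 mol x 180.16 g/mol = 1.30 g.

1.30 g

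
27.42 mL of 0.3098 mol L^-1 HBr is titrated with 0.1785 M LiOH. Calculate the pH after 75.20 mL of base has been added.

n(acid) = 0.3098 x 0.02742 = 0.008495 mol; n(LiOH) added = 0.1785 x 0.07520 = 0.01342 mol.
Base is in excess by 0.01342 - 0.008495 = 0.004928 mol in a total volume of 0.1026 L.
[OH^-] = 0.004928/0.1026 = 0.04803 M, so pOH = 1.32 and pH = 14.00 - 1.32 = 12.68.

12.68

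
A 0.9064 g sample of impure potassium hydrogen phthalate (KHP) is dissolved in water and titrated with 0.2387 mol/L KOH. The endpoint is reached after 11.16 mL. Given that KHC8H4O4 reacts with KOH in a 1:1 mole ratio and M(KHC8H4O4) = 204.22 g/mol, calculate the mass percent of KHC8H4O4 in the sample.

n(KOH) = 0.2387 x 0.01116 = 0.002664 mol.
n(KHC8H4O4) = 0.002664 / 1 = 0.002664 mol.
mass of KHC8H4O4 = 0.002664 x 204.22 = 0.5440 g.
% purity = 0.5440 / 0.9064 x 100 = 60.0%.

60.0%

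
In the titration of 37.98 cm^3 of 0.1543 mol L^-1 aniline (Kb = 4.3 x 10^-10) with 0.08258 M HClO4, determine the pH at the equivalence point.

n(C6H5NH2) = 0.1543 x 0.03798 = 0.005860 mol; V(HClO4) at equivalence = 0.005860/0.08258 = 0.07097 L.
At equivalence the base is fully converted to C6H5NH3+; total volume = 0.1089 L, so [C6H5NH3+] = 0.005860/0.1089 = 0.05379 M.
Ka(C6H5NH3+) = Kw/Kb = 1.0e-14 / 4.3 x 10^-10 = 2.33e-5.
[H^+] = sqrt(Ka x [C6H5NH3+]) = sqrt(2.33e-5 x 0.05379) = 0.00112 M.
pH = -log(0.00112) = 2.95.

2.95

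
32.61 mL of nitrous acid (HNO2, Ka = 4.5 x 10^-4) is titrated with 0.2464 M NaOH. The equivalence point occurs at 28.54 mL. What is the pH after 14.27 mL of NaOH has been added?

3.35

14.27 mL is exactly half the equivalence volume (28.54/2), i.e. the half-equivalence point.
There, n(HA) = n(A^-), so pH = pKa = -log(4.5 x 10^-4) = 3.35.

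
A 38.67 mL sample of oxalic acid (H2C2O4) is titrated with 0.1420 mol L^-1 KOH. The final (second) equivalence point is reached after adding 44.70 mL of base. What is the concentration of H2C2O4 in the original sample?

n(KOH) = 0.1420 x 0.04470 = 0.006347 mol.
At the final (second) equivalence point, 2 mol OH^- react per mol H2C2O4, so n(H2C2O4) = 0.006347 / 2 = 0.003174 mol.
[H2C2O4] = 0.003174 / 0.03867 L = 0.0821 M.

0.0821 M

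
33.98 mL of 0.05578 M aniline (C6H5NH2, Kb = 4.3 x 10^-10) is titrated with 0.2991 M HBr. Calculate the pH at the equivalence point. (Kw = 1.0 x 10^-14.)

2.98

n(C6H5NH2) = 0.05578 x 0.03398 = 0.001895 mol; V(HBr) at equivalence = 0.001895/0.2991 = 0.006337 L.
At equivalence the base is fully converted to C6H5NH3+; total volume = 0.04032 L, so [C6H5NH3+] = 0.001895/0.04032 = 0.04701 M.
Ka(C6H5NH3+) = Kw/Kb = 1.0e-14 / 4.3 x 10^-10 = 2.33e-5.
[H^+] = sqrt(Ka x [C6H5NH3+]) = sqrt(2.33e-5 x 0.04701) = 0.00105 M.
pH = -log(0.00105) = 2.98.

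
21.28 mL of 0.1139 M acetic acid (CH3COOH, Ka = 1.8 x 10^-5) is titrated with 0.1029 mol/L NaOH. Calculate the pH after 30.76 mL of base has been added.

n(acid) = 0.1139 x 0.02128 = 0.002424 mol; n(NaOH) added = 0.1029 x 0.03076 = 0.003165 mol.
Base is in excess by 0.003165 - 0.002424 = 0.0007414 mol in a total volume of 0.05204 L.
[OH^-] = 0.0007414/0.05204 = 0.01425 M, so pOH = 1.85 and pH = 14.00 - 1.85 = 12.15.

12.15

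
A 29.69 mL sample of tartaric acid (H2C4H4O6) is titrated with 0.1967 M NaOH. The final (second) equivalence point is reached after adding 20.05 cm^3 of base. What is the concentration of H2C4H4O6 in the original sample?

0.0664 M

n(NaOH) = 0.1967 x 0.02005 = 0.003944 mol.
At the final (second) equivalence point, 2 mol OH^- react per mol H2C4H4O6, so n(H2C4H4O6) = 0.003944 / 2 = 0.001972 mol.
[H2C4H4O6] = 0.001972 / 0.02969 L = 0.0664 M.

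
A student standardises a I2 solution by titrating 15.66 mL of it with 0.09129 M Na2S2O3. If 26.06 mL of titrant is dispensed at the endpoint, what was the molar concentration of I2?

n(Na2S2O3) = 0.09129 x 0.02606 = 0.002379 mol.
From the balanced equation, 2 mol Na2S2O3 reacts with 1 mol I2, so n(I2) = 0.002379 x 1/2 = 0.001190 mol.
[I2] = 0.001190 / 0.01566 L = 0.0760 M.

0.0760 M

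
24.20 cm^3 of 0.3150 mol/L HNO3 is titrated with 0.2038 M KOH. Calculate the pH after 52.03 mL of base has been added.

n(acid) = 0.3150 x 0.02420 = 0.007623 mol; n(KOH) added = 0.2038 x 0.05203 = 0.01060 mol.
Base is in excess by 0.01060 - 0.007623 = 0.002981 mol in a total volume of 0.07623 L.
[OH^-] = 0.002981/0.07623 = 0.03910 M, so pOH = 1.41 and pH = 14.00 - 1.41 = 12.59.

12.59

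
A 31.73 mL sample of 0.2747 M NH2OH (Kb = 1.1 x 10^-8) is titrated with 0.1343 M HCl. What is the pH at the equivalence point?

n(NH2OH) = 0.2747 x 0.03173 = 0.008716 mol; V(HCl) at equivalence = 0.008716/0.1343 = 0.06490 L.
At equivalence the base is fully converted to NH3OH+; total volume = 0.09663 L, so [NH3OH+] = 0.008716/0.09663 = 0.09020 M.
Ka(NH3OH+) = Kw/Kb = 1.0e-14 / 1.1 x 10^-8 = 9.09e-7.
[H^+] = sqrt(Ka x [NH3OH+]) = sqrt(9.09e-7 x 0.09020) = 0.000286 M.
pH = -log(0.000286) = 3.54.

3.54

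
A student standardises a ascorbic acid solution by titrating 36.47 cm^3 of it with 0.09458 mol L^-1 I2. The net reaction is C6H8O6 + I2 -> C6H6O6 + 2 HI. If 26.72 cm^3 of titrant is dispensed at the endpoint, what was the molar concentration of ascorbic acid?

0.0693 M

n(I2) = 0.09458 x 0.02672 = 0.002527 mol.
From the balanced equation, 1 mol I2 reacts with 1 mol ascorbic acid, so n(ascorbic acid) = 0.002527 x 1/1 = 0.002527 mol.
[ascorbic acid] = 0.002527 / 0.03647 L = 0.0693 M.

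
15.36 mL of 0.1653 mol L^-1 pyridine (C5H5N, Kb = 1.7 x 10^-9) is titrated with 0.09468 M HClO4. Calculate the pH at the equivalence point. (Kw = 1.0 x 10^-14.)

n(C5H5N) = 0.1653 x 0.01536 = 0.002539 mol; V(HClO4) at equivalence = 0.002539/0.09468 = 0.02682 L.
At equivalence the base is fully converted to C5H5NH+; total volume = 0.04218 L, so [C5H5NH+] = 0.002539/0.04218 = 0.06020 M.
Ka(C5H5NH+) = Kw/Kb = 1.0e-14 / 1.7 x 10^-9 = 5.88e-6.
[H^+] = sqrt(Ka x [C5H5NH+]) = sqrt(5.88e-6 x 0.06020) = 0.000595 M.
pH = -log(0.000595) = 3.23.

3.23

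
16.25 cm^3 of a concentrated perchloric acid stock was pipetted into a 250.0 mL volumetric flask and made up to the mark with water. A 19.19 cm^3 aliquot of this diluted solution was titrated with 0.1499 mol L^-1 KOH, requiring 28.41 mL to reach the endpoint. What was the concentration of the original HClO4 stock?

n(KOH) = 0.1499 x 0.02841 = 0.004259 mol.
n(HClO4) in the aliquot = 0.004259 mol.
[diluted HClO4] = 0.004259 / 0.01919 = 0.2219 M.
Dilution factor = 250.0/16.25 = 15.38, so [stock] = 0.2219 x 15.38 = 3.41 M.

3.41 M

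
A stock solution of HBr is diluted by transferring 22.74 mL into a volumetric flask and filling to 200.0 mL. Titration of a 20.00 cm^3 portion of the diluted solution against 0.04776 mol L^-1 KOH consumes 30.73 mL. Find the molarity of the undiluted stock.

0.645 M

n(KOH) = 0.04776 x 0.03073 = 0.001468 mol.
n(HBr) in the aliquot = 0.001468 mol.
[diluted HBr] = 0.001468 / 0.02000 = 0.07338 M.
Dilution factor = 200.0/22.74 = 8.795, so [stock] = 0.07338 x 8.795 = 0.645 M.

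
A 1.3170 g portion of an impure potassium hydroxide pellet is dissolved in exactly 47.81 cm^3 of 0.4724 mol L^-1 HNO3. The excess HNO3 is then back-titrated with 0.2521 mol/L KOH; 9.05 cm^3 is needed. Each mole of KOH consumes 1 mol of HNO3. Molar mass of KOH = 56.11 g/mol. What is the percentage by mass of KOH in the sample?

86.5%

Total n(HNO3) added = 0.4724 x 0.04781 = 0.02259 mol.
n(KOH) used = 0.2521 x 0.009050 = 0.002282 mol, which equals the excess n(HNO3).
So n(HNO3) consumed by the sample = 0.02259 - 0.002282 = 0.02030 mol.
n(KOH) = 0.02030 / 1 = 0.02030 mol.
mass KOH = 0.02030 x 56.11 = 1.139 g, so %KOH = 1.139/1.3170 x 100 = 86.5%.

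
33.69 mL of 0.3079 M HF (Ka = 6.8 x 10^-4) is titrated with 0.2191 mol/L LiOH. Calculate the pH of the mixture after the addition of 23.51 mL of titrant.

3.16

Initial n(HF) = 0.3079 x 0.03369 = 0.01037 mol.
n(LiOH) added = 0.2191 x 0.02351 = 0.005151 mol, converting that many moles of HF to F-.
Remaining n(HF) = 0.005222 mol; n(F-) = 0.005151 mol.
By Henderson-Hasselbalch, pH = pKa + log([A^-]/[HA]) = 3.17 + log(0.005151/0.005222) = 3.17 + (-0.01) = 3.16.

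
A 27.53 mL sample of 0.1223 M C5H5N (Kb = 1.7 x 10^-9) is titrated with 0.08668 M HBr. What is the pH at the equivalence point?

3.26

n(C5H5N) = 0.1223 x 0.02753 = 0.003367 mol; V(HBr) at equivalence = 0.003367/0.08668 = 0.03884 L.
At equivalence the base is fully converted to C5H5NH+; total volume = 0.06637 L, so [C5H5NH+] = 0.003367/0.06637 = 0.05073 M.
Ka(C5H5NH+) = Kw/Kb = 1.0e-14 / 1.7 x 10^-9 = 5.88e-6.
[H^+] = sqrt(Ka x [C5H5NH+]) = sqrt(5.88e-6 x 0.05073) = 0.000546 M.
pH = -log(0.000546) = 3.26.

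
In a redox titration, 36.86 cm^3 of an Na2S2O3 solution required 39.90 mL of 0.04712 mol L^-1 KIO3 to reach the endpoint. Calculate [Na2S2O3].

n(KIO3) = 0.04712 x 0.03990 = 0.001880 mol.
From the balanced equation, 1 mol KIO3 reacts with 6 mol Na2S2O3, so n(Na2S2O3) = 0.001880 x 6/1 = 0.01128 mol.
[Na2S2O3] = 0.01128 / 0.03686 L = 0.306 M.

0.306 M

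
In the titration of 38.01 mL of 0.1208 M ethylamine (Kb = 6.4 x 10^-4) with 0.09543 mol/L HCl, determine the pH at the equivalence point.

6.04

n(C2H5NH2) = 0.1208 x 0.03801 = 0.004592 mol; V(HCl) at equivalence = 0.004592/0.09543 = 0.04811 L.
At equivalence the base is fully converted to C2H5NH3+; total volume = 0.08612 L, so [C2H5NH3+] = 0.004592/0.08612 = 0.05331 M.
Ka(C2H5NH3+) = Kw/Kb = 1.0e-14 / 6.4 x 10^-4 = 1.56e-11.
[H^+] = sqrt(Ka x [C2H5NH3+]) = sqrt(1.56e-11 x 0.05331) = 9.13e-7 M.
pH = -log(9.13e-7) = 6.04.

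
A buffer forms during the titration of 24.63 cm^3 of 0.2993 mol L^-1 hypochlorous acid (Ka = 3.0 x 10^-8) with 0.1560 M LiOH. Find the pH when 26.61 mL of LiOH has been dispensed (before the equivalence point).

7.63

Initial n(HClO) = 0.2993 x 0.02463 = 0.007372 mol.
n(LiOH) added = 0.1560 x 0.02661 = 0.004151 mol, converting that many moles of HClO to ClO-.
Remaining n(HClO) = 0.003221 mol; n(ClO-) = 0.004151 mol.
By Henderson-Hasselbalch, pH = pKa + log([A^-]/[HA]) = 7.52 + log(0.004151/0.003221) = 7.52 + (+0.11) = 7.63.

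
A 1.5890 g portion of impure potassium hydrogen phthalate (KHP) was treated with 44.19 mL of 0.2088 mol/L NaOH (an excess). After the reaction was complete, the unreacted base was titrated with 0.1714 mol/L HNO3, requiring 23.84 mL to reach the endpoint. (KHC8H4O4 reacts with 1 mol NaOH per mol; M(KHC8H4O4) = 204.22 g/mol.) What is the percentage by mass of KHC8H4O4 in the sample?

66.1%

Total n(NaOH) added = 0.2088 x 0.04419 = 0.009227 mol.
n(HNO3) used = 0.1714 x 0.02384 = 0.004086 mol, which equals the excess n(NaOH).
So n(NaOH) consumed by the sample = 0.009227 - 0.004086 = 0.005141 mol.
n(KHC8H4O4) = 0.005141 / 1 = 0.005141 mol.
mass KHC8H4O4 = 0.005141 x 204.22 = 1.050 g, so %KHC8H4O4 = 1.050/1.5890 x 100 = 66.1%.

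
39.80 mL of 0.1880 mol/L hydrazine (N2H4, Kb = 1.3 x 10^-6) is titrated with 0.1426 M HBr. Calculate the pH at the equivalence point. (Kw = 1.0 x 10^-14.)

n(N2H4) = 0.1880 x 0.03980 = 0.007482 mol; V(HBr) at equivalence = 0.007482/0.1426 = 0.05247 L.
At equivalence the base is fully converted to N2H5+; total volume = 0.09227 L, so [N2H5+] = 0.007482/0.09227 = 0.08109 M.
Ka(N2H5+) = Kw/Kb = 1.0e-14 / 1.3 x 10^-6 = 7.69e-9.
[H^+] = sqrt(Ka x [N2H5+]) = sqrt(7.69e-9 x 0.08109) = 2.50e-5 M.
pH = -log(2.50e-5) = 4.60.

4.60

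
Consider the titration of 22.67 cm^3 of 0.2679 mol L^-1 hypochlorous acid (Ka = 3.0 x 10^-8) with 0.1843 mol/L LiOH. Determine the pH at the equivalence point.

n(HClO) = 0.2679 x 0.02267 = 0.006073 mol; V(LiOH) at equivalence = 0.006073/0.1843 = 0.03295 L.
At equivalence all the acid is converted to ClO-; total volume = 0.02267 + 0.03295 = 0.05562 L, so [ClO-] = 0.006073/0.05562 = 0.1092 M.
Kb = Kw/Ka = 1.0e-14 / 3.0 x 10^-8 = 3.33e-7.
[OH^-] = sqrt(Kb x [ClO-]) = sqrt(3.33e-7 x 0.1092) = 0.000191 M.
pOH = 3.72, so pH = 14.00 - 3.72 = 10.28.

10.28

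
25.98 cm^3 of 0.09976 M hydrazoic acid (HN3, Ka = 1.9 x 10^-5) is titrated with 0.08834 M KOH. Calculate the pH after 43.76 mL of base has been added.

n(acid) = 0.09976 x 0.02598 = 0.002592 mol; n(KOH) added = 0.08834 x 0.04376 = 0.003866 mol.
Base is in excess by 0.003866 - 0.002592 = 0.001274 mol in a total volume of 0.06974 L.
[OH^-] = 0.001274/0.06974 = 0.01827 M, so pOH = 1.74 and pH = 14.00 - 1.74 = 12.26.

12.26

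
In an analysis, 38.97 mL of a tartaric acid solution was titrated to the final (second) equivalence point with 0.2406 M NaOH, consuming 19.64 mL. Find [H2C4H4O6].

0.0606 M

n(NaOH) = 0.2406 x 0.01964 = 0.004725 mol.
At the final (second) equivalence point, 2 mol OH^- react per mol H2C4H4O6, so n(H2C4H4O6) = 0.004725 / 2 = 0.002363 mol.
[H2C4H4O6] = 0.002363 / 0.03897 L = 0.0606 M.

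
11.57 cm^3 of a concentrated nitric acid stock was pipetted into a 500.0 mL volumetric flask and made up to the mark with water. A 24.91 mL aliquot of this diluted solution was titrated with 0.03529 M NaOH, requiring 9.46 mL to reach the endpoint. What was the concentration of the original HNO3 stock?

n(NaOH) = 0.03529 x 0.009460 = 0.0003338 mol.
n(HNO3) in the aliquot = 0.0003338 mol.
[diluted HNO3] = 0.0003338 / 0.02491 = 0.01340 M.
Dilution factor = 500.0/11.57 = 43.22, so [stock] = 0.01340 x 43.22 = 0.579 M.

0.579 M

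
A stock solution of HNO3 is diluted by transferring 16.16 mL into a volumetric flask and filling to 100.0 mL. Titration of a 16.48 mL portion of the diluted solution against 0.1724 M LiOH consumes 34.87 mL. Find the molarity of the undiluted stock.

n(LiOH) = 0.1724 x 0.03487 = 0.006012 mol.
n(HNO3) in the aliquot = 0.006012 mol.
[diluted HNO3] = 0.006012 / 0.01648 = 0.3648 M.
Dilution factor = 100.0/16.16 = 6.188, so [stock] = 0.3648 x 6.188 = 2.26 M.

2.26 M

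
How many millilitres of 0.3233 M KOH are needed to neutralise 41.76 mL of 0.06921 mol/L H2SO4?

17.9 mL

n(H2SO4) = 0.06921 mol/L x 0.04176 L = 0.002890 mol.
The neutralisation is 1 H2SO4 : 2 KOH, so n(KOH) = 0.002890 x 2/1 = 0.005780 mol.
V(KOH) = 0.005780 / 0.3233 = 0.01788 L = 17.9 mL.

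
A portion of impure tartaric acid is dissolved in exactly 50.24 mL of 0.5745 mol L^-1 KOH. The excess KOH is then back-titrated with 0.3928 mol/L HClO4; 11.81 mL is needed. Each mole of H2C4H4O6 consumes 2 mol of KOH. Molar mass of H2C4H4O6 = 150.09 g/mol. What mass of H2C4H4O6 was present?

1.82 g

Total n(KOH) added = 0.5745 x 0.05024 = 0.02886 mol.
n(HClO4) used = 0.3928 x 0.01181 = 0.004639 mol, which equals the excess n(KOH).
So n(KOH) consumed by the sample = 0.02886 - 0.004639 = 0.02422 mol.
n(H2C4H4O6) = 0.02422 / 2 = 0.01211 mol.
mass = 0.01211 mol x 150.09 g/mol = 1.82 g.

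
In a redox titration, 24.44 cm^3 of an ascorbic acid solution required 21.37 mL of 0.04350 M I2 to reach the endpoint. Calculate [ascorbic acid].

0.0380 M

n(I2) = 0.04350 x 0.02137 = 0.0009296 mol.
From the balanced equation, 1 mol I2 reacts with 1 mol ascorbic acid, so n(ascorbic acid) = 0.0009296 x 1/1 = 0.0009296 mol.
[ascorbic acid] = 0.0009296 / 0.02444 L = 0.0380 M.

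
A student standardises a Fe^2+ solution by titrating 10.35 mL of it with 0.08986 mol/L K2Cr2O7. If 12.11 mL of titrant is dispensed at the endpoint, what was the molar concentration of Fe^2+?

n(K2Cr2O7) = 0.08986 x 0.01211 = 0.001088 mol.
From the balanced equation, 1 mol K2Cr2O7 reacts with 6 mol Fe^2+, so n(Fe^2+) = 0.001088 x 6/1 = 0.006529 mol.
[Fe^2+] = 0.006529 / 0.01035 L = 0.631 M.

0.631 M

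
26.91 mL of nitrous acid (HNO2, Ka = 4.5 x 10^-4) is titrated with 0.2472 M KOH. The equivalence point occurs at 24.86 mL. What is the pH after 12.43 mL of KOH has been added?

12.43 mL is exactly half the equivalence volume (24.86/2), i.e. the half-equivalence point.
There, n(HA) = n(A^-), so pH = pKa = -log(4.5 x 10^-4) = 3.35.

3.35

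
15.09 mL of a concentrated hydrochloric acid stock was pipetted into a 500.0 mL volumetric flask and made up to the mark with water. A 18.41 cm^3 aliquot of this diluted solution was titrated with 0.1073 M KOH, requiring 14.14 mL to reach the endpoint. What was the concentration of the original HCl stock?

2.73 M

n(KOH) = 0.1073 x 0.01414 = 0.001517 mol.
n(HCl) in the aliquot = 0.001517 mol.
[diluted HCl] = 0.001517 / 0.01841 = 0.08241 M.
Dilution factor = 500.0/15.09 = 33.13, so [stock] = 0.08241 x 33.13 = 2.73 M.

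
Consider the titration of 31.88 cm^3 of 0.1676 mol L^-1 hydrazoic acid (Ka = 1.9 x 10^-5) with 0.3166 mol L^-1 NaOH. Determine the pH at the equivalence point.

n(HN3) = 0.1676 x 0.03188 = 0.005343 mol; V(NaOH) at equivalence = 0.005343/0.3166 = 0.01688 L.
At equivalence all the acid is converted to N3-; total volume = 0.03188 + 0.01688 = 0.04876 L, so [N3-] = 0.005343/0.04876 = 0.1096 M.
Kb = Kw/Ka = 1.0e-14 / 1.9 x 10^-5 = 5.26e-10.
[OH^-] = sqrt(Kb x [N3-]) = sqrt(5.26e-10 x 0.1096) = 7.59e-6 M.
pOH = 5.12, so pH = 14.00 - 5.12 = 8.88.

8.88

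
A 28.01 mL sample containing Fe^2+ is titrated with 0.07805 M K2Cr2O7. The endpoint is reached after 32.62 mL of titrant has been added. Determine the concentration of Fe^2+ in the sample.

n(K2Cr2O7) = 0.07805 x 0.03262 = 0.002546 mol.
From the balanced equation, 1 mol K2Cr2O7 reacts with 6 mol Fe^2+, so n(Fe^2+) = 0.002546 x 6/1 = 0.01528 mol.
[Fe^2+] = 0.01528 / 0.02801 L = 0.545 M.

0.545 M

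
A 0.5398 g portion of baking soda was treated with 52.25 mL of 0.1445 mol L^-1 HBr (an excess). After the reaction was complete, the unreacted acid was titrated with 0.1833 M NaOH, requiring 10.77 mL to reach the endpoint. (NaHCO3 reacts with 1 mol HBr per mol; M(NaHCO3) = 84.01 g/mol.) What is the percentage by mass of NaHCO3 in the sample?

Total n(HBr) added = 0.1445 x 0.05225 = 0.007550 mol.
n(NaOH) used = 0.1833 x 0.01077 = 0.001974 mol, which equals the excess n(HBr).
So n(HBr) consumed by the sample = 0.007550 - 0.001974 = 0.005576 mol.
n(NaHCO3) = 0.005576 / 1 = 0.005576 mol.
mass NaHCO3 = 0.005576 x 84.01 = 0.4684 g, so %NaHCO3 = 0.4684/0.5398 x 100 = 86.8%.

86.8%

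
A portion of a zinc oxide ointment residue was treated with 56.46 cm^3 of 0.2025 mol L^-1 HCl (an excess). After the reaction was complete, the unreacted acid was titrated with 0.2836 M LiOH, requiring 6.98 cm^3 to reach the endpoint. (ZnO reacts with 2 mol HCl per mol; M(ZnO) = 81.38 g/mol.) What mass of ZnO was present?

Total n(HCl) added = 0.2025 x 0.05646 = 0.01143 mol.
n(LiOH) used = 0.2836 x 0.006980 = 0.001980 mol, which equals the excess n(HCl).
So n(HCl) consumed by the sample = 0.01143 - 0.001980 = 0.009454 mol.
n(ZnO) = 0.009454 / 2 = 0.004727 mol.
mass = 0.004727 mol x 81.38 g/mol = 0.385 g.

0.385 g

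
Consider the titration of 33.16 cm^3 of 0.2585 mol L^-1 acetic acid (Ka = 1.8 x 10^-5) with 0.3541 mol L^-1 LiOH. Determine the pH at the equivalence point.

8.96

n(CH3COOH) = 0.2585 x 0.03316 = 0.008572 mol; V(LiOH) at equivalence = 0.008572/0.3541 = 0.02421 L.
At equivalence all the acid is converted to CH3COO-; total volume = 0.03316 + 0.02421 = 0.05737 L, so [CH3COO-] = 0.008572/0.05737 = 0.1494 M.
Kb = Kw/Ka = 1.0e-14 / 1.8 x 10^-5 = 5.56e-10.
[OH^-] = sqrt(Kb x [CH3COO-]) = sqrt(5.56e-10 x 0.1494) = 9.11e-6 M.
pOH = 5.04, so pH = 14.00 - 5.04 = 8.96.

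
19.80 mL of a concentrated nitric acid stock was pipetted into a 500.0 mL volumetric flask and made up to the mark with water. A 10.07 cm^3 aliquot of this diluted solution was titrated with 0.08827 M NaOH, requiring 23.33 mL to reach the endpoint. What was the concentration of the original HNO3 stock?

5.16 M

n(NaOH) = 0.08827 x 0.02333 = 0.002059 mol.
n(HNO3) in the aliquot = 0.002059 mol.
[diluted HNO3] = 0.002059 / 0.01007 = 0.2045 M.
Dilution factor = 500.0/19.80 = 25.25, so [stock] = 0.2045 x 25.25 = 5.16 M.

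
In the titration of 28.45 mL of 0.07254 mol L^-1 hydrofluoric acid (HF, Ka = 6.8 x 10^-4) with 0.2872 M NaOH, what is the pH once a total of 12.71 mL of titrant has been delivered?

n(acid) = 0.07254 x 0.02845 = 0.002064 mol; n(NaOH) added = 0.2872 x 0.01271 = 0.003650 mol.
Base is in excess by 0.003650 - 0.002064 = 0.001587 mol in a total volume of 0.04116 L.
[OH^-] = 0.001587/0.04116 = 0.03855 M, so pOH = 1.41 and pH = 14.00 - 1.41 = 12.59.

12.59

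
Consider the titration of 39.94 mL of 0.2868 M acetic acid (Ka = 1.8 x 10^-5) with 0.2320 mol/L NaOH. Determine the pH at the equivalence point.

n(CH3COOH) = 0.2868 x 0.03994 = 0.01145 mol; V(NaOH) at equivalence = 0.01145/0.2320 = 0.04937 L.
At equivalence all the acid is converted to CH3COO-; total volume = 0.03994 + 0.04937 = 0.08931 L, so [CH3COO-] = 0.01145/0.08931 = 0.1283 M.
Kb = Kw/Ka = 1.0e-14 / 1.8 x 10^-5 = 5.56e-10.
[OH^-] = sqrt(Kb x [CH3COO-]) = sqrt(5.56e-10 x 0.1283) = 8.44e-6 M.
pOH = 5.07, so pH = 14.00 - 5.07 = 8.93.

8.93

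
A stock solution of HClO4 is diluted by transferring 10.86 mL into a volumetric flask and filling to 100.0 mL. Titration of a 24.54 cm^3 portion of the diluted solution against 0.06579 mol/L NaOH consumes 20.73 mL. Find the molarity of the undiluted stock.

0.512 M

n(NaOH) = 0.06579 x 0.02073 = 0.001364 mol.
n(HClO4) in the aliquot = 0.001364 mol.
[diluted HClO4] = 0.001364 / 0.02454 = 0.05558 M.
Dilution factor = 100.0/10.86 = 9.208, so [stock] = 0.05558 x 9.208 = 0.512 M.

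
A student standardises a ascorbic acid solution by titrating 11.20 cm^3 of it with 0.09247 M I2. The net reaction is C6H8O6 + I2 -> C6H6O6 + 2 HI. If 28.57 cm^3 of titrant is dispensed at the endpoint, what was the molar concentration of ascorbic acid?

n(I2) = 0.09247 x 0.02857 = 0.002642 mol.
From the balanced equation, 1 mol I2 reacts with 1 mol ascorbic acid, so n(ascorbic acid) = 0.002642 x 1/1 = 0.002642 mol.
[ascorbic acid] = 0.002642 / 0.01120 L = 0.236 M.

0.236 M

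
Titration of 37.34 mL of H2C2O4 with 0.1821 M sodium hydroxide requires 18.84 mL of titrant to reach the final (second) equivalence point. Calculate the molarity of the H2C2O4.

n(NaOH) = 0.1821 x 0.01884 = 0.003431 mol.
At the final (second) equivalence point, 2 mol OH^- react per mol H2C2O4, so n(H2C2O4) = 0.003431 / 2 = 0.001715 mol.
[H2C2O4] = 0.001715 / 0.03734 L = 0.0459 M.

0.0459 M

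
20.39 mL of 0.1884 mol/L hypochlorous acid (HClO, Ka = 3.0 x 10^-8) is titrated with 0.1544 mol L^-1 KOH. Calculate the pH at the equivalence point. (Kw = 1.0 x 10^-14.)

10.23

n(HClO) = 0.1884 x 0.02039 = 0.003841 mol; V(KOH) at equivalence = 0.003841/0.1544 = 0.02488 L.
At equivalence all the acid is converted to ClO-; total volume = 0.02039 + 0.02488 = 0.04527 L, so [ClO-] = 0.003841/0.04527 = 0.08486 M.
Kb = Kw/Ka = 1.0e-14 / 3.0 x 10^-8 = 3.33e-7.
[OH^-] = sqrt(Kb x [ClO-]) = sqrt(3.33e-7 x 0.08486) = 0.000168 M.
pOH = 3.77, so pH = 14.00 - 3.77 = 10.23.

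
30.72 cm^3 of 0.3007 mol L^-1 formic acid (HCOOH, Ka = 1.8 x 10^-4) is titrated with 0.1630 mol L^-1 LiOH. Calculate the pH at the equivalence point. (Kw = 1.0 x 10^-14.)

8.38

n(HCOOH) = 0.3007 x 0.03072 = 0.009238 mol; V(LiOH) at equivalence = 0.009238/0.1630 = 0.05667 L.
At equivalence all the acid is converted to HCOO-; total volume = 0.03072 + 0.05667 = 0.08739 L, so [HCOO-] = 0.009238/0.08739 = 0.1057 M.
Kb = Kw/Ka = 1.0e-14 / 1.8 x 10^-4 = 5.56e-11.
[OH^-] = sqrt(Kb x [HCOO-]) = sqrt(5.56e-11 x 0.1057) = 2.42e-6 M.
pOH = 5.62, so pH = 14.00 - 5.62 = 8.38.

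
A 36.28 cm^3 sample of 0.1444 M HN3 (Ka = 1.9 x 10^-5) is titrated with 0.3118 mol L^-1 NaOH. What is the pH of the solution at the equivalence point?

8.86

n(HN3) = 0.1444 x 0.03628 = 0.005239 mol; V(NaOH) at equivalence = 0.005239/0.3118 = 0.01680 L.
At equivalence all the acid is converted to N3-; total volume = 0.03628 + 0.01680 = 0.05308 L, so [N3-] = 0.005239/0.05308 = 0.09869 M.
Kb = Kw/Ka = 1.0e-14 / 1.9 x 10^-5 = 5.26e-10.
[OH^-] = sqrt(Kb x [N3-]) = sqrt(5.26e-10 x 0.09869) = 7.21e-6 M.
pOH = 5.14, so pH = 14.00 - 5.14 = 8.86.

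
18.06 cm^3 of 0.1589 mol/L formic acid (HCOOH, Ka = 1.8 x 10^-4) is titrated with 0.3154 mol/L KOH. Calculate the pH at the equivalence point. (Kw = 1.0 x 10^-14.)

8.38

n(HCOOH) = 0.1589 x 0.01806 = 0.002870 mol; V(KOH) at equivalence = 0.002870/0.3154 = 0.009099 L.
At equivalence all the acid is converted to HCOO-; total volume = 0.01806 + 0.009099 = 0.02716 L, so [HCOO-] = 0.002870/0.02716 = 0.1057 M.
Kb = Kw/Ka = 1.0e-14 / 1.8 x 10^-4 = 5.56e-11.
[OH^-] = sqrt(Kb x [HCOO-]) = sqrt(5.56e-11 x 0.1057) = 2.42e-6 M.
pOH = 5.62, so pH = 14.00 - 5.62 = 8.38.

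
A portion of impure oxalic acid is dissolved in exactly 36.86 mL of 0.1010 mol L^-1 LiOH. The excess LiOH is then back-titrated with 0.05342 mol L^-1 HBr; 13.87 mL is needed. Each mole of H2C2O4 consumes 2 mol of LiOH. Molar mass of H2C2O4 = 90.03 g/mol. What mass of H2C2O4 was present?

Total n(LiOH) added = 0.1010 x 0.03686 = 0.003723 mol.
n(HBr) used = 0.05342 x 0.01387 = 0.0007409 mol, which equals the excess n(LiOH).
So n(LiOH) consumed by the sample = 0.003723 - 0.0007409 = 0.002982 mol.
n(H2C2O4) = 0.002982 / 2 = 0.001491 mol.
mass = 0.001491 mol x 90.03 g/mol = 0.134 g.

0.134 g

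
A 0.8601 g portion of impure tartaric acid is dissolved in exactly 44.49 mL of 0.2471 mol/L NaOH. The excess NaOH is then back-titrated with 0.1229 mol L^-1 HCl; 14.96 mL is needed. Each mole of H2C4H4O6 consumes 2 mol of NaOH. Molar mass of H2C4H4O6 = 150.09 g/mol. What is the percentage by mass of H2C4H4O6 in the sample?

79.9%

Total n(NaOH) added = 0.2471 x 0.04449 = 0.01099 mol.
n(HCl) used = 0.1229 x 0.01496 = 0.001839 mol, which equals the excess n(NaOH).
So n(NaOH) consumed by the sample = 0.01099 - 0.001839 = 0.009155 mol.
n(H2C4H4O6) = 0.009155 / 2 = 0.004577 mol.
mass H2C4H4O6 = 0.004577 x 150.09 = 0.6870 g, so %H2C4H4O6 = 0.6870/0.8601 x 100 = 79.9%.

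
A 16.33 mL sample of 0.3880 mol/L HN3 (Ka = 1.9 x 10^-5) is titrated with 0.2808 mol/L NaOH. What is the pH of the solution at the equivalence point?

8.97

n(HN3) = 0.3880 x 0.01633 = 0.006336 mol; V(NaOH) at equivalence = 0.006336/0.2808 = 0.02256 L.
At equivalence all the acid is converted to N3-; total volume = 0.01633 + 0.02256 = 0.03889 L, so [N3-] = 0.006336/0.03889 = 0.1629 M.
Kb = Kw/Ka = 1.0e-14 / 1.9 x 10^-5 = 5.26e-10.
[OH^-] = sqrt(Kb x [N3-]) = sqrt(5.26e-10 x 0.1629) = 9.26e-6 M.
pOH = 5.03, so pH = 14.00 - 5.03 = 8.97.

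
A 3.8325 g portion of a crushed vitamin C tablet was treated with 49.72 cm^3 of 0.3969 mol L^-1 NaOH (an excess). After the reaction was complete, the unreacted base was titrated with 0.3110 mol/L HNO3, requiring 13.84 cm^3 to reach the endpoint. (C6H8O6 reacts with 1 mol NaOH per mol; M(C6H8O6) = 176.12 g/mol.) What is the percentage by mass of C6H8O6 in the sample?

Total n(NaOH) added = 0.3969 x 0.04972 = 0.01973 mol.
n(HNO3) used = 0.3110 x 0.01384 = 0.004304 mol, which equals the excess n(NaOH).
So n(NaOH) consumed by the sample = 0.01973 - 0.004304 = 0.01543 mol.
n(C6H8O6) = 0.01543 / 1 = 0.01543 mol.
mass C6H8O6 = 0.01543 x 176.12 = 2.717 g, so %C6H8O6 = 2.717/3.8325 x 100 = 70.9%.

70.9%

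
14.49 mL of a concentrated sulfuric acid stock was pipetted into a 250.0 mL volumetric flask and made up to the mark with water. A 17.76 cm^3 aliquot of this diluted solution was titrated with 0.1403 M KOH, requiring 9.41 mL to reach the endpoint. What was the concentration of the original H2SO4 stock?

0.641 M

n(KOH) = 0.1403 x 0.009410 = 0.001320 mol.
n(H2SO4) in the aliquot = 0.001320 x 1/2 = 0.0006601 mol.
[diluted H2SO4] = 0.0006601 / 0.01776 = 0.03717 M.
Dilution factor = 250.0/14.49 = 17.25, so [stock] = 0.03717 x 17.25 = 0.641 M.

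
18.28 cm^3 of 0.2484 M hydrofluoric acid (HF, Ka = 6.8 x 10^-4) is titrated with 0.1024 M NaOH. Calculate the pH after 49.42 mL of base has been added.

11.89

n(acid) = 0.2484 x 0.01828 = 0.004541 mol; n(NaOH) added = 0.1024 x 0.04942 = 0.005061 mol.
Base is in excess by 0.005061 - 0.004541 = 0.0005199 mol in a total volume of 0.06770 L.
[OH^-] = 0.0005199/0.06770 = 0.007679 M, so pOH = 2.11 and pH = 14.00 - 2.11 = 11.89.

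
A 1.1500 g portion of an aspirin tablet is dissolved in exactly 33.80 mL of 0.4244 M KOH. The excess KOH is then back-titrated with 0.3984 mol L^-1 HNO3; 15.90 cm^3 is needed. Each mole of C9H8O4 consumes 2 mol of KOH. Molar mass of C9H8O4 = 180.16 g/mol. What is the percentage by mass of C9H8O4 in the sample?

Total n(KOH) added = 0.4244 x 0.03380 = 0.01434 mol.
n(HNO3) used = 0.3984 x 0.01590 = 0.006335 mol, which equals the excess n(KOH).
So n(KOH) consumed by the sample = 0.01434 - 0.006335 = 0.008010 mol.
n(C9H8O4) = 0.008010 / 2 = 0.004005 mol.
mass C9H8O4 = 0.004005 x 180.16 = 0.7216 g, so %C9H8O4 = 0.7216/1.1500 x 100 = 62.7%.

62.7%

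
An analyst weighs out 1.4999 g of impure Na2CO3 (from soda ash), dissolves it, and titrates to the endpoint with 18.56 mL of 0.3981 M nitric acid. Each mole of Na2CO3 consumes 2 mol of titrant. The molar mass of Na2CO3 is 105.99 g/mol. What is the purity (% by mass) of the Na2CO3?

n(HNO3) = 0.3981 x 0.01856 = 0.007389 mol.
n(Na2CO3) = 0.007389 / 2 = 0.003694 mol.
mass of Na2CO3 = 0.003694 x 105.99 = 0.3916 g.
% purity = 0.3916 / 1.4999 x 100 = 26.1%.

26.1%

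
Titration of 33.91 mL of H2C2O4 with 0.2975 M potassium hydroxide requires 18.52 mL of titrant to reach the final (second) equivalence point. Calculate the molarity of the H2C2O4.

0.0812 M

n(KOH) = 0.2975 x 0.01852 = 0.005510 mol.
At the final (second) equivalence point, 2 mol OH^- react per mol H2C2O4, so n(H2C2O4) = 0.005510 / 2 = 0.002755 mol.
[H2C2O4] = 0.002755 / 0.03391 L = 0.0812 M.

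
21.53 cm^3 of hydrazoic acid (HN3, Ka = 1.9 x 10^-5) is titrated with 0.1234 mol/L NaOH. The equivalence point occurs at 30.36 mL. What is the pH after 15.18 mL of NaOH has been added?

15.18 mL is exactly half the equivalence volume (30.36/2), i.e. the half-equivalence point.
There, n(HA) = n(A^-), so pH = pKa = -log(1.9 x 10^-5) = 4.72.

4.72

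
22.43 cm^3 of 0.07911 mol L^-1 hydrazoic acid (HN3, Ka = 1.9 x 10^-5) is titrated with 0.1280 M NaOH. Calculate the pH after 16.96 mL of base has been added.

12.00

n(acid) = 0.07911 x 0.02243 = 0.001774 mol; n(NaOH) added = 0.1280 x 0.01696 = 0.002171 mol.
Base is in excess by 0.002171 - 0.001774 = 0.0003964 mol in a total volume of 0.03939 L.
[OH^-] = 0.0003964/0.03939 = 0.01006 M, so pOH = 2.00 and pH = 14.00 - 2.00 = 12.00.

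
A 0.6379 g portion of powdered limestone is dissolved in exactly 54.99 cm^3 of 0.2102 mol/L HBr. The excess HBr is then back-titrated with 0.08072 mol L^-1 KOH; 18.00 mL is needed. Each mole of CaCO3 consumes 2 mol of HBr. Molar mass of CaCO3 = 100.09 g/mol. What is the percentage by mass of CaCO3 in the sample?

79.3%

Total n(HBr) added = 0.2102 x 0.05499 = 0.01156 mol.
n(KOH) used = 0.08072 x 0.01800 = 0.001453 mol, which equals the excess n(HBr).
So n(HBr) consumed by the sample = 0.01156 - 0.001453 = 0.01011 mol.
n(CaCO3) = 0.01011 / 2 = 0.005053 mol.
mass CaCO3 = 0.005053 x 100.09 = 0.5058 g, so %CaCO3 = 0.5058/0.6379 x 100 = 79.3%.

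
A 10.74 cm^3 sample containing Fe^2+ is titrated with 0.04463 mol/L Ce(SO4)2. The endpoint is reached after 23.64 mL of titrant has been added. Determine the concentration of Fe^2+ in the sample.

0.0982 M

n(Ce(SO4)2) = 0.04463 x 0.02364 = 0.001055 mol.
From the balanced equation, 1 mol Ce(SO4)2 reacts with 1 mol Fe^2+, so n(Fe^2+) = 0.001055 x 1/1 = 0.001055 mol.
[Fe^2+] = 0.001055 / 0.01074 L = 0.0982 M.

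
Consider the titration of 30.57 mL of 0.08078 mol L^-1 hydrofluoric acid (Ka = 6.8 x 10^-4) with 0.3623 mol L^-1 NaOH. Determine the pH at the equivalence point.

7.99

n(HF) = 0.08078 x 0.03057 = 0.002469 mol; V(NaOH) at equivalence = 0.002469/0.3623 = 0.006816 L.
At equivalence all the acid is converted to F-; total volume = 0.03057 + 0.006816 = 0.03739 L, so [F-] = 0.002469/0.03739 = 0.06605 M.
Kb = Kw/Ka = 1.0e-14 / 6.8 x 10^-4 = 1.47e-11.
[OH^-] = sqrt(Kb x [F-]) = sqrt(1.47e-11 x 0.06605) = 9.86e-7 M.
pOH = 6.01, so pH = 14.00 - 6.01 = 7.99.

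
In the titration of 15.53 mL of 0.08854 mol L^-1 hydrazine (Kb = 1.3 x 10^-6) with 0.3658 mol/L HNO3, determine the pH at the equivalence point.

4.63

n(N2H4) = 0.08854 x 0.01553 = 0.001375 mol; V(HNO3) at equivalence = 0.001375/0.3658 = 0.003759 L.
At equivalence the base is fully converted to N2H5+; total volume = 0.01929 L, so [N2H5+] = 0.001375/0.01929 = 0.07129 M.
Ka(N2H5+) = Kw/Kb = 1.0e-14 / 1.3 x 10^-6 = 7.69e-9.
[H^+] = sqrt(Ka x [N2H5+]) = sqrt(7.69e-9 x 0.07129) = 2.34e-5 M.
pH = -log(2.34e-5) = 4.63.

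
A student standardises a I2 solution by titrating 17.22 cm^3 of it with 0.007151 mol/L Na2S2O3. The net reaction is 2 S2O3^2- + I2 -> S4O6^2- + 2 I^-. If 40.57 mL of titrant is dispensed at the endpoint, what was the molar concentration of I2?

0.00842 M

n(Na2S2O3) = 0.007151 x 0.04057 = 0.0002901 mol.
From the balanced equation, 2 mol Na2S2O3 reacts with 1 mol I2, so n(I2) = 0.0002901 x 1/2 = 0.0001451 mol.
[I2] = 0.0001451 / 0.01722 L = 0.00842 M.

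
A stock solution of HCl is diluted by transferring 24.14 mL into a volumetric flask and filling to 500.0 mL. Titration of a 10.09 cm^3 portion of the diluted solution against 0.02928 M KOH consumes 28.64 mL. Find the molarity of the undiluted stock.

1.72 M

n(KOH) = 0.02928 x 0.02864 = 0.0008386 mol.
n(HCl) in the aliquot = 0.0008386 mol.
[diluted HCl] = 0.0008386 / 0.01009 = 0.08311 M.
Dilution factor = 500.0/24.14 = 20.71, so [stock] = 0.08311 x 20.71 = 1.72 M.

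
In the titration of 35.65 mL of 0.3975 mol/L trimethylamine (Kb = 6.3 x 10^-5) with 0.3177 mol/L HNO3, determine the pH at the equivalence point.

n((CH3)3N) = 0.3975 x 0.03565 = 0.01417 mol; V(HNO3) at equivalence = 0.01417/0.3177 = 0.04460 L.
At equivalence the base is fully converted to (CH3)3NH+; total volume = 0.08025 L, so [(CH3)3NH+] = 0.01417/0.08025 = 0.1766 M.
Ka((CH3)3NH+) = Kw/Kb = 1.0e-14 / 6.3 x 10^-5 = 1.59e-10.
[H^+] = sqrt(Ka x [(CH3)3NH+]) = sqrt(1.59e-10 x 0.1766) = 5.29e-6 M.
pH = -log(5.29e-6) = 5.28.

5.28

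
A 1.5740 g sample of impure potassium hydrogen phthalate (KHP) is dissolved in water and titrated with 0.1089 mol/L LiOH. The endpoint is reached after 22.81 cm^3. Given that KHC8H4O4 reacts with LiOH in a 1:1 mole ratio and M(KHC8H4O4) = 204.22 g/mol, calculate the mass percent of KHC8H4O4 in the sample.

n(LiOH) = 0.1089 x 0.02281 = 0.002484 mol.
n(KHC8H4O4) = 0.002484 / 1 = 0.002484 mol.
mass of KHC8H4O4 = 0.002484 x 204.22 = 0.5073 g.
% purity = 0.5073 / 1.5740 x 100 = 32.2%.

32.2%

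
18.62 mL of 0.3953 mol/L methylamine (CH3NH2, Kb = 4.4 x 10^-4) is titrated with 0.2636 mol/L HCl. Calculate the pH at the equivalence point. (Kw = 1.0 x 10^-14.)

5.72

n(CH3NH2) = 0.3953 x 0.01862 = 0.007360 mol; V(HCl) at equivalence = 0.007360/0.2636 = 0.02792 L.
At equivalence the base is fully converted to CH3NH3+; total volume = 0.04654 L, so [CH3NH3+] = 0.007360/0.04654 = 0.1581 M.
Ka(CH3NH3+) = Kw/Kb = 1.0e-14 / 4.4 x 10^-4 = 2.27e-11.
[H^+] = sqrt(Ka x [CH3NH3+]) = sqrt(2.27e-11 x 0.1581) = 1.90e-6 M.
pH = -log(1.90e-6) = 5.72.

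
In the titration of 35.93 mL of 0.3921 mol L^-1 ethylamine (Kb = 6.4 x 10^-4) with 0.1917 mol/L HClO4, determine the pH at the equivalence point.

n(C2H5NH2) = 0.3921 x 0.03593 = 0.01409 mol; V(HClO4) at equivalence = 0.01409/0.1917 = 0.07349 L.
At equivalence the base is fully converted to C2H5NH3+; total volume = 0.1094 L, so [C2H5NH3+] = 0.01409/0.1094 = 0.1288 M.
Ka(C2H5NH3+) = Kw/Kb = 1.0e-14 / 6.4 x 10^-4 = 1.56e-11.
[H^+] = sqrt(Ka x [C2H5NH3+]) = sqrt(1.56e-11 x 0.1288) = 1.42e-6 M.
pH = -log(1.42e-6) = 5.85.

5.85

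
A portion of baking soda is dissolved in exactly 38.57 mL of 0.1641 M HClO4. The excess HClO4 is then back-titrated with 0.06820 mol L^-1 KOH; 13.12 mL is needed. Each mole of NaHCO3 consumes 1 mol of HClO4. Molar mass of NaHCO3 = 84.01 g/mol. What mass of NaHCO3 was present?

Total n(HClO4) added = 0.1641 x 0.03857 = 0.006329 mol.
n(KOH) used = 0.06820 x 0.01312 = 0.0008948 mol, which equals the excess n(HClO4).
So n(HClO4) consumed by the sample = 0.006329 - 0.0008948 = 0.005435 mol.
n(NaHCO3) = 0.005435 / 1 = 0.005435 mol.
mass = 0.005435 mol x 84.01 g/mol = 0.457 g.

0.457 g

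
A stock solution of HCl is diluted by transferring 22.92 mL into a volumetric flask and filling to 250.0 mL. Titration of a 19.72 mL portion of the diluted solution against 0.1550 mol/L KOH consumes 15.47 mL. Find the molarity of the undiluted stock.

1.33 M

n(KOH) = 0.1550 x 0.01547 = 0.002398 mol.
n(HCl) in the aliquot = 0.002398 mol.
[diluted HCl] = 0.002398 / 0.01972 = 0.1216 M.
Dilution factor = 250.0/22.92 = 10.91, so [stock] = 0.1216 x 10.91 = 1.33 M.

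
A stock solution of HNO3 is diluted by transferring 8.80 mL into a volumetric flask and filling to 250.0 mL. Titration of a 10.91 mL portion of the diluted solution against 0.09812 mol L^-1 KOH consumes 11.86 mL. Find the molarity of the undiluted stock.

n(KOH) = 0.09812 x 0.01186 = 0.001164 mol.
n(HNO3) in the aliquot = 0.001164 mol.
[diluted HNO3] = 0.001164 / 0.01091 = 0.1067 M.
Dilution factor = 250.0/8.800 = 28.41, so [stock] = 0.1067 x 28.41 = 3.03 M.

3.03 M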